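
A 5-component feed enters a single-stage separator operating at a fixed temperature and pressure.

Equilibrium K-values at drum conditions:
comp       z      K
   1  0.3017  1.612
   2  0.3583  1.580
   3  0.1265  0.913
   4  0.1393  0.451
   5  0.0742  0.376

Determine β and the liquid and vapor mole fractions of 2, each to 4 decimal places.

β = 0.8675, x_2 = 0.2384, y_2 = 0.3766

Material balance + equilibrium reduce to Σ zᵢ(Kᵢ−1)/(1+β(Kᵢ−1)) = 0.
Feasibility: ΣzᵢKᵢ = 1.2587, Σzᵢ/Kᵢ = 1.0587 — both > 1, two phases present.
Iterate (Newton) starting at β = 0.63:
  β = 0.6300: g = 0.08061, g' = -0.3012 → β = 0.8977
  β = 0.8977: g = -0.01216, g' = -0.4129 → β = 0.8682
  β = 0.8682: g = -0.00029, g' = -0.3935 → β = 0.8675
Converged at β = 0.8675.
Compositions from xᵢ = zᵢ/(1+β(Kᵢ−1)), yᵢ = Kᵢxᵢ:
  1: x = 0.1971, y = 0.3177
  2: x = 0.2384, y = 0.3766
  3: x = 0.1368, y = 0.1249
  4: x = 0.2660, y = 0.1200
  5: x = 0.1618, y = 0.0608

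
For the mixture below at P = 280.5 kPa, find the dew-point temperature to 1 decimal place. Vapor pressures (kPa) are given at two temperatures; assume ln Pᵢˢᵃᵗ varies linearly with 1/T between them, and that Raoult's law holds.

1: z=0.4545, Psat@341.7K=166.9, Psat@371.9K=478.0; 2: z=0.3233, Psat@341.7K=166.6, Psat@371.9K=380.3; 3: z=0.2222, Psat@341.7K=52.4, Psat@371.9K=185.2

Dew-point temperature: Σzᵢ·P/Pᵢˢᵃᵗ(T) = 1. Interpolate ln Pᵢˢᵃᵗ = aᵢ + bᵢ/T.
  T = 341.7 K: ΣzᵢP/Pᵢˢᵃᵗ = 2.4976
  T = 371.9 K: ΣzᵢP/Pᵢˢᵃᵗ = 0.8417
  T = 356.8 K: ΣzᵢP/Pᵢˢᵃᵗ = 1.4115
  T = 364.4 K: ΣzᵢP/Pᵢˢᵃᵗ = 1.0813
  T = 368.1 K: ΣzᵢP/Pᵢˢᵃᵗ = 0.9542
  T = 366.2 K: ΣzᵢP/Pᵢˢᵃᵗ = 1.0171
Interpolating between 366.2 K and 368.1 K gives T ≈ 366.7 K.

T = 366.7 K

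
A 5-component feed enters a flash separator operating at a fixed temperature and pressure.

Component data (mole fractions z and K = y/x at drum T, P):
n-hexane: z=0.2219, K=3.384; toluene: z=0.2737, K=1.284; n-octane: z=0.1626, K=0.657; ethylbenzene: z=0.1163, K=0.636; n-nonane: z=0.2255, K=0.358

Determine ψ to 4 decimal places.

Material balance + equilibrium reduce to Σ zᵢ(Kᵢ−1)/(1+ψ(Kᵢ−1)) = 0.
g(0) = ΣzᵢKᵢ − 1 = 0.3639 and g(1) = 1 − Σzᵢ/Kᵢ = -0.3390, so a root lies in (0, 1).
Newton iteration, ψ⁰ = 0.5:
  ψ = 0.5000: g = -0.02288, g' = -0.5319 → ψ = 0.4570
  ψ = 0.4570: g = 0.00018, g' = -0.5414 → ψ = 0.4573
Converged at ψ = 0.4573.

ψ = 0.4573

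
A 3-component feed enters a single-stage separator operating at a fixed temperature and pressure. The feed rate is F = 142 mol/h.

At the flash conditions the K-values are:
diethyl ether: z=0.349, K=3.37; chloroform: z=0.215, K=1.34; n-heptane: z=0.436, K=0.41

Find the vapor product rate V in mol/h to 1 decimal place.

V = 86.0 mol/h

Rachford–Rice: g(V/F) = Σ zᵢ(Kᵢ−1)/(1+V/F(Kᵢ−1)) = 0.
Feasibility: ΣzᵢKᵢ = 1.643, Σzᵢ/Kᵢ = 1.327 — both > 1, two phases present.
Newton–Raphson from V/F = 0.42:
  V/F = 0.420: g = 0.1365, g' = -0.780 → V/F = 0.595
  V/F = 0.595: g = 0.0075, g' = -0.715 → V/F = 0.606
Converged at V/F = 0.606.
Then V = V/F·F = 0.6056·142 = 86.0 mol/h and L = F − V = 56.0 mol/h.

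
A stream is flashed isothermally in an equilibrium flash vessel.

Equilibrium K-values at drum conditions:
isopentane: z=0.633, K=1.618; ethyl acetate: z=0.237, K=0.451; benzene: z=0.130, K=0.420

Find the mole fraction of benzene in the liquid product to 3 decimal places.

Material balance + equilibrium reduce to Σ zᵢ(Kᵢ−1)/(1+ψ(Kᵢ−1)) = 0.
Check two-phase: ΣzᵢKᵢ = 1.186 > 1 and Σzᵢ/Kᵢ = 1.226 > 1, so g(0) = 0.186 > 0 and g(1) = -0.226 < 0.
Iterate (Newton) starting at ψ = 0.54:
  ψ = 0.540: g = -0.0014, g' = -0.373 → ψ = 0.536
Converged at ψ = 0.536.
Compositions from xᵢ = zᵢ/(1+ψ(Kᵢ−1)), yᵢ = Kᵢxᵢ:
  isopentane: x = 0.475, y = 0.769
  ethyl acetate: x = 0.336, y = 0.151
  benzene: x = 0.189, y = 0.079

x_benzene = 0.189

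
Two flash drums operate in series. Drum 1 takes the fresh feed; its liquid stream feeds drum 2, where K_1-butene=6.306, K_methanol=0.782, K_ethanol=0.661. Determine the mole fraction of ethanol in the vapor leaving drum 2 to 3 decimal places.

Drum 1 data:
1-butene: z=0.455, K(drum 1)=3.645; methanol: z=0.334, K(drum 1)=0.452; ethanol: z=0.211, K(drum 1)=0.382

y_ethanol (drum 2) = 0.264

Drum 1:
Let ψ₁ = V/F and solve Σ zᵢ(Kᵢ−1)/(1+ψ₁(Kᵢ−1)) = 0.
Check two-phase: ΣzᵢKᵢ = 1.890 > 1 and Σzᵢ/Kᵢ = 1.416 > 1, so g(0) = 0.890 > 0 and g(1) = -0.416 < 0.
Iterate (Newton) starting at ψ₁ = 0.54:
  ψ₁ = 0.540: g = 0.0399, g' = -0.924 → ψ₁ = 0.583
  ψ₁ = 0.583: g = 0.0004, g' = -0.906 → ψ₁ = 0.584
Converged at ψ₁ = 0.584.
Drum-1 compositions:
  1-butene: x = 0.179, y = 0.652
  methanol: x = 0.491, y = 0.222
  ethanol: x = 0.330, y = 0.126
Drum-2 feed = drum-1 liquid: z₂ = (0.1789, 0.4911, 0.3301).
Drum 2:
Newton iteration, ψ₂⁰ = 0.6:
  ψ₂ = 0.600: g = -0.0368, g' = -0.378 → ψ₂ = 0.503
  ψ₂ = 0.503: g = 0.0036, g' = -0.459 → ψ₂ = 0.511
Converged at ψ₂ = 0.511.
  1-butene: x = 0.048, y = 0.304
  methanol: x = 0.553, y = 0.432
  ethanol: x = 0.399, y = 0.264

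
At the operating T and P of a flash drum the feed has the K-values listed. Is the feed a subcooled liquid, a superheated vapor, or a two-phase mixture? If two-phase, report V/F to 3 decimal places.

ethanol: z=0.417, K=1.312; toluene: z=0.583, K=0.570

ΣzᵢKᵢ = 0.879; Σzᵢ/Kᵢ = 1.341.
Since ΣzᵢKᵢ < 1 the mixture is below its bubble point — single liquid phase.

subcooled liquid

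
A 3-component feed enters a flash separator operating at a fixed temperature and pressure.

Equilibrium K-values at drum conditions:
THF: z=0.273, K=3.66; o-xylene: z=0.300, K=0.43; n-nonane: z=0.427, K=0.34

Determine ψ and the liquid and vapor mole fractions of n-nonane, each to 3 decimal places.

Rachford–Rice: g(ψ) = Σ zᵢ(Kᵢ−1)/(1+ψ(Kᵢ−1)) = 0.
Check two-phase: ΣzᵢKᵢ = 1.273 > 1 and Σzᵢ/Kᵢ = 2.028 > 1, so g(0) = 0.273 > 0 and g(1) = -1.028 < 0.
Newton iteration, ψ⁰ = 0.67:
  ψ = 0.670: g = -0.5209, g' = -1.102 → ψ = 0.198
  ψ = 0.198: g = -0.0407, g' = -1.200 → ψ = 0.164
  ψ = 0.164: g = 0.0015, g' = -1.290 → ψ = 0.165
Converged at ψ = 0.165.
Compositions from xᵢ = zᵢ/(1+ψ(Kᵢ−1)), yᵢ = Kᵢxᵢ:
  THF: x = 0.190, y = 0.695
  o-xylene: x = 0.331, y = 0.142
  n-nonane: x = 0.479, y = 0.163

ψ = 0.165, x_n-nonane = 0.479, y_n-nonane = 0.163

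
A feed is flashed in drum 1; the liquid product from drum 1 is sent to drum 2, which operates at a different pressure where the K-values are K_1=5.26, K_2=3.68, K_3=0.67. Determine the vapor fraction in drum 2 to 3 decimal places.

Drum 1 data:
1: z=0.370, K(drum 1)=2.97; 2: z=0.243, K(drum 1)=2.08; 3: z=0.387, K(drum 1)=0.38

V/F (drum 2) = 0.655

Drum 1:
Let ψ₁ = V/F and solve Σ zᵢ(Kᵢ−1)/(1+ψ₁(Kᵢ−1)) = 0.
Check two-phase: ΣzᵢKᵢ = 1.751 > 1 and Σzᵢ/Kᵢ = 1.260 > 1, so g(0) = 0.751 > 0 and g(1) = -0.260 < 0.
Newton–Raphson from ψ₁ = 0.37:
  ψ₁ = 0.370: g = 0.2977, g' = -0.876 → ψ₁ = 0.710
  ψ₁ = 0.710: g = 0.0238, g' = -0.815 → ψ₁ = 0.739
Converged at ψ₁ = 0.739.
Drum-1 compositions:
  1: x = 0.151, y = 0.448
  2: x = 0.135, y = 0.281
  3: x = 0.714, y = 0.271
Drum-2 feed = drum-1 liquid: z₂ = (0.1507, 0.1351, 0.7142).
Drum 2:
Let ψ₂ = V/F and solve Σ zᵢ(Kᵢ−1)/(1+ψ₂(Kᵢ−1)) = 0.
g(0) = ΣzᵢKᵢ − 1 = 0.768 and g(1) = 1 − Σzᵢ/Kᵢ = -0.131, so a root lies in (0, 1).
Newton iteration, ψ₂⁰ = 0.36:
  ψ₂ = 0.360: g = 0.1702, g' = -0.778 → ψ₂ = 0.579
  ψ₂ = 0.579: g = 0.0358, g' = -0.496 → ψ₂ = 0.651
  ψ₂ = 0.651: g = 0.0018, g' = -0.447 → ψ₂ = 0.655
Converged at ψ₂ = 0.655.
  1: x = 0.040, y = 0.209
  2: x = 0.049, y = 0.180
  3: x = 0.911, y = 0.611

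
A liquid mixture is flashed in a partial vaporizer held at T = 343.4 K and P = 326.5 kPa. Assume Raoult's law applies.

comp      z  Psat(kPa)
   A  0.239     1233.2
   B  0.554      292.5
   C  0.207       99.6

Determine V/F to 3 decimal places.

Raoult's law: Kᵢ = Pᵢˢᵃᵗ/P = Pᵢˢᵃᵗ/326.5.
  K_A = 1233.2/326.5 = 3.77703, K_B = 292.5/326.5 = 0.89587, K_C = 99.6/326.5 = 0.30505
Iterate (Newton) starting at V/F = 0.4:
  V/F = 0.400: g = 0.0550, g' = -0.612 → V/F = 0.490
  V/F = 0.490: g = 0.0023, g' = -0.567 → V/F = 0.494
Converged at V/F = 0.494.

V/F = 0.494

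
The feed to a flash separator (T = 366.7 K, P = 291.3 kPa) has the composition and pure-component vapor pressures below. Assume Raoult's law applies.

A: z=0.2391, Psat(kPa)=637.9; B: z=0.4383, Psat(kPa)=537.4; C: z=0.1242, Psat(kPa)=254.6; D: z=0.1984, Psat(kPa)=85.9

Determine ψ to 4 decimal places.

Raoult's law: Kᵢ = Pᵢˢᵃᵗ/P = Pᵢˢᵃᵗ/291.3.
  K_A = 637.9/291.3 = 2.189839, K_B = 537.4/291.3 = 1.844834, K_C = 254.6/291.3 = 0.874013, K_D = 85.9/291.3 = 0.294885
Let ψ = V/F and solve Σ zᵢ(Kᵢ−1)/(1+ψ(Kᵢ−1)) = 0.
Check two-phase: ΣzᵢKᵢ = 1.4992 > 1 and Σzᵢ/Kᵢ = 1.1617 > 1, so g(0) = 0.4992 > 0 and g(1) = -0.1617 < 0.
Newton–Raphson from ψ = 0.4:
  ψ = 0.4000: g = 0.25819, g' = -0.5237 → ψ = 0.8930
  ψ = 0.8930: g = -0.04639, g' = -0.9030 → ψ = 0.8416
  ψ = 0.8416: g = -0.00304, g' = -0.7906 → ψ = 0.8378
Converged at ψ = 0.8378.

ψ = 0.8378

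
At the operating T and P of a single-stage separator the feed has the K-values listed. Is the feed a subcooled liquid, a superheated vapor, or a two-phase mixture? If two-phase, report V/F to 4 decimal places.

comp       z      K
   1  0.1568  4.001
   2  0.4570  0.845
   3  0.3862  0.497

two-phase, V/F = 0.2073

ΣzᵢKᵢ = 1.2055; Σzᵢ/Kᵢ = 1.3571.
Both exceed 1, so a two-phase solution exists.
Let ψ = V/F and solve Σ zᵢ(Kᵢ−1)/(1+ψ(Kᵢ−1)) = 0.
Newton–Raphson from ψ = 0.5:
  ψ = 0.5000: g = -0.14813, g' = -0.4132 → ψ = 0.1415
  ψ = 0.1415: g = 0.04876, g' = -0.8206 → ψ = 0.2009
  ψ = 0.2009: g = 0.00437, g' = -0.6823 → ψ = 0.2073
Converged at ψ = 0.2073.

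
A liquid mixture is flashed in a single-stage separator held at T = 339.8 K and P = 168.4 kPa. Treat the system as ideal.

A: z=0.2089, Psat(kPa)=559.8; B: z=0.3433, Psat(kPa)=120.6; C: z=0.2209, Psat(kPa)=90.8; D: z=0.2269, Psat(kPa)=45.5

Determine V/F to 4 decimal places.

V/F = 0.1087

Raoult's law: Kᵢ = Pᵢˢᵃᵗ/P = Pᵢˢᵃᵗ/168.4.
  K_A = 559.8/168.4 = 3.324228, K_B = 120.6/168.4 = 0.716152, K_C = 90.8/168.4 = 0.539192, K_D = 45.5/168.4 = 0.270190
Material balance + equilibrium reduce to Σ zᵢ(Kᵢ−1)/(1+V/F(Kᵢ−1)) = 0.
g(0) = ΣzᵢKᵢ − 1 = 0.1207 and g(1) = 1 − Σzᵢ/Kᵢ = -0.7917, so a root lies in (0, 1).
Iterate (Newton) starting at V/F = 0.63:
  V/F = 0.6300: g = -0.37160, g' = -0.7341 → V/F = 0.1238
  V/F = 0.1238: g = -0.01394, g' = -0.9090 → V/F = 0.1085
  V/F = 0.1085: g = 0.00026, g' = -0.9438 → V/F = 0.1087
Converged at V/F = 0.1087.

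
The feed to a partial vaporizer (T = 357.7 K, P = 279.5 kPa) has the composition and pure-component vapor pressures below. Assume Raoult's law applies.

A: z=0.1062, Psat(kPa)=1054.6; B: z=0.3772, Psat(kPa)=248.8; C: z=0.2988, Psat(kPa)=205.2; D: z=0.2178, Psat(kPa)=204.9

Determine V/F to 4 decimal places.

Raoult's law: Kᵢ = Pᵢˢᵃᵗ/P = Pᵢˢᵃᵗ/279.5.
  K_A = 1054.6/279.5 = 3.773166, K_B = 248.8/279.5 = 0.890161, K_C = 205.2/279.5 = 0.734168, K_D = 204.9/279.5 = 0.733095
Rachford–Rice: g(V/F) = Σ zᵢ(Kᵢ−1)/(1+V/F(Kᵢ−1)) = 0.
g(0) = ΣzᵢKᵢ − 1 = 0.1155 and g(1) = 1 − Σzᵢ/Kᵢ = -0.1560, so a root lies in (0, 1).
Newton iteration, V/F⁰ = 0.5:
  V/F = 0.5000: g = -0.07913, g' = -0.1972 → V/F = 0.0988
  V/F = 0.0988: g = 0.04800, g' = -0.5465 → V/F = 0.1866
  V/F = 0.1866: g = 0.00701, g' = -0.3999 → V/F = 0.2042
  V/F = 0.2042: g = 0.00019, g' = -0.3787 → V/F = 0.2047
Converged at V/F = 0.2047.

V/F = 0.2047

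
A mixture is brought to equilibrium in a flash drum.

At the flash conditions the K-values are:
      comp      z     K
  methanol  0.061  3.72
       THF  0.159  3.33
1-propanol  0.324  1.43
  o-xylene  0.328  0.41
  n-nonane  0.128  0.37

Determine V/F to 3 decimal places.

V/F = 0.444

Rachford–Rice: g(V/F) = Σ zᵢ(Kᵢ−1)/(1+V/F(Kᵢ−1)) = 0.
Feasibility: ΣzᵢKᵢ = 1.402, Σzᵢ/Kᵢ = 1.437 — both > 1, two phases present.
Iterate (Newton) starting at V/F = 0.68:
  V/F = 0.680: g = -0.1549, g' = -0.695 → V/F = 0.457
  V/F = 0.457: g = -0.0084, g' = -0.648 → V/F = 0.444
Converged at V/F = 0.444.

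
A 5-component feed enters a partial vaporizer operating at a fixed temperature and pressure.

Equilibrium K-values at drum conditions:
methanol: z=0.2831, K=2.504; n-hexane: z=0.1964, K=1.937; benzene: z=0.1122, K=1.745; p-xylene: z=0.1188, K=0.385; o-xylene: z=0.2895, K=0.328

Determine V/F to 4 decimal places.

V/F = 0.5428

Material balance + equilibrium reduce to Σ zᵢ(Kᵢ−1)/(1+V/F(Kᵢ−1)) = 0.
g(0) = ΣzᵢKᵢ − 1 = 0.4258 and g(1) = 1 − Σzᵢ/Kᵢ = -0.4699, so a root lies in (0, 1).
Newton iteration, V/F⁰ = 0.69:
  V/F = 0.6900: g = -0.11374, g' = -0.8351 → V/F = 0.5538
  V/F = 0.5538: g = -0.00803, g' = -0.7315 → V/F = 0.5428
Converged at V/F = 0.5428.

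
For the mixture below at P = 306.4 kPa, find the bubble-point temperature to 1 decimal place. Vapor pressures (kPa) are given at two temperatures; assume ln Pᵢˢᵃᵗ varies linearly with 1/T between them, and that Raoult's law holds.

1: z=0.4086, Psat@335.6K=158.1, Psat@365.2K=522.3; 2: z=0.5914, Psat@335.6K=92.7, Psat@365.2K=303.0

Bubble-point temperature: ΣzᵢPᵢˢᵃᵗ(T) = P. Interpolate ln Pᵢˢᵃᵗ = aᵢ + bᵢ/T.
  T = 335.6 K: ΣzᵢPᵢˢᵃᵗ = 119.42 kPa
  T = 365.2 K: ΣzᵢPᵢˢᵃᵗ = 392.61 kPa
  T = 350.4 K: ΣzᵢPᵢˢᵃᵗ = 222.04 kPa
  T = 357.8 K: ΣzᵢPᵢˢᵃᵗ = 297.00 kPa
  T = 361.5 K: ΣzᵢPᵢˢᵃᵗ = 341.96 kPa
  T = 359.6 K: ΣzᵢPᵢˢᵃᵗ = 318.20 kPa
Interpolating between 357.8 K and 359.6 K gives T ≈ 358.6 K.

T = 358.6 K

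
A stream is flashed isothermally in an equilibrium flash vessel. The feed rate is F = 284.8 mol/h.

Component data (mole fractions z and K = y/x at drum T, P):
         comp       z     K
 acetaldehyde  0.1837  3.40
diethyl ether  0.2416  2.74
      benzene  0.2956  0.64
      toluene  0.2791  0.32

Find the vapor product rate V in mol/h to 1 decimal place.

V = 145.3 mol/h

Let ψ = V/F and solve Σ zᵢ(Kᵢ−1)/(1+ψ(Kᵢ−1)) = 0.
g(0) = ΣzᵢKᵢ − 1 = 0.5651 and g(1) = 1 − Σzᵢ/Kᵢ = -0.4763, so a root lies in (0, 1).
Iterate (Newton) starting at ψ = 0.5:
  ψ = 0.5000: g = 0.00787, g' = -0.7810 → ψ = 0.5101
Converged at ψ = 0.5101.
Then V = ψ·F = 0.5101·284.8 = 145.3 mol/h and L = F − V = 139.5 mol/h.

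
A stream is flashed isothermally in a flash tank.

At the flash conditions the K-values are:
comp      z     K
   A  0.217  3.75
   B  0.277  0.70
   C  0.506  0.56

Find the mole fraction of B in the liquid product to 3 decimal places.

x_B = 0.301

Rachford–Rice: g(V/F) = Σ zᵢ(Kᵢ−1)/(1+V/F(Kᵢ−1)) = 0.
g(0) = ΣzᵢKᵢ − 1 = 0.291 and g(1) = 1 − Σzᵢ/Kᵢ = -0.357, so a root lies in (0, 1).
Newton iteration, V/F⁰ = 0.5:
  V/F = 0.500: g = -0.1319, g' = -0.486 → V/F = 0.229
  V/F = 0.229: g = 0.0295, g' = -0.768 → V/F = 0.267
  V/F = 0.267: g = 0.0013, g' = -0.701 → V/F = 0.269
Converged at V/F = 0.269.
Compositions from xᵢ = zᵢ/(1+V/F(Kᵢ−1)), yᵢ = Kᵢxᵢ:
  A: x = 0.125, y = 0.468
  B: x = 0.301, y = 0.211
  C: x = 0.574, y = 0.321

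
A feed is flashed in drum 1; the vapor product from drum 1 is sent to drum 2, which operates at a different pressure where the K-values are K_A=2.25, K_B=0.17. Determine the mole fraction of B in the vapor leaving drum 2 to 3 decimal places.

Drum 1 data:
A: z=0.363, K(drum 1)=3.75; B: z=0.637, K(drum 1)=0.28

y_B (drum 2) = 0.102

Drum 1:
Binary case is linear: z₁(K₁−1)(1+ψ₁(K₂−1)) + z₂(K₂−1)(1+ψ₁(K₁−1)) = 0
⇒ ψ₁ = [z₁(K₁−1)+z₂(K₂−1)] / [−(K₁−1)(K₂−1)] = 0.5396/1.9800 = 0.273
Drum-1 compositions:
  A: x = 0.207, y = 0.778
  B: x = 0.793, y = 0.222
Drum-2 feed = drum-1 vapor: z₂ = (0.7781, 0.2219).
Drum 2:
Let ψ₂ = V/F and solve Σ zᵢ(Kᵢ−1)/(1+ψ₂(Kᵢ−1)) = 0.
Feasibility: ΣzᵢKᵢ = 1.788, Σzᵢ/Kᵢ = 1.651 — both > 1, two phases present.
Newton iteration, ψ₂⁰ = 0.5:
  ψ₂ = 0.500: g = 0.2837, g' = -0.907 → ψ₂ = 0.813
  ψ₂ = 0.813: g = -0.0835, g' = -1.743 → ψ₂ = 0.765
  ψ₂ = 0.765: g = -0.0071, g' = -1.464 → ψ₂ = 0.760
Converged at ψ₂ = 0.760.
  A: x = 0.399, y = 0.898
  B: x = 0.601, y = 0.102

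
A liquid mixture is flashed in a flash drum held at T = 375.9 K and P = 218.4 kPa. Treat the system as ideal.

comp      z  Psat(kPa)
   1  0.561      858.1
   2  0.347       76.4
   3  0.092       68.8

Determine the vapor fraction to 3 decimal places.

ψ = 0.703

Raoult's law: Kᵢ = Pᵢˢᵃᵗ/P = Pᵢˢᵃᵗ/218.4.
  K_1 = 858.1/218.4 = 3.92903, K_2 = 76.4/218.4 = 0.34982, K_3 = 68.8/218.4 = 0.31502
Newton iteration, ψ⁰ = 0.5:
  ψ = 0.500: g = 0.2366, g' = -1.214 → ψ = 0.695
  ψ = 0.695: g = 0.0096, g' = -1.168 → ψ = 0.703
Converged at ψ = 0.703.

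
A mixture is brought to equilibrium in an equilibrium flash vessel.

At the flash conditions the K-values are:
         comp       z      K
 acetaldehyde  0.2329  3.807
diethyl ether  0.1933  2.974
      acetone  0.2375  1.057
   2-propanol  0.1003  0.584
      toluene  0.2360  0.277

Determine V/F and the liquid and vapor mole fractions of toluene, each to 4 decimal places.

Rachford–Rice: g(V/F) = Σ zᵢ(Kᵢ−1)/(1+V/F(Kᵢ−1)) = 0.
Feasibility: ΣzᵢKᵢ = 1.8365, Σzᵢ/Kᵢ = 1.3746 — both > 1, two phases present.
Newton iteration, V/F⁰ = 0.66:
  V/F = 0.6600: g = 0.02404, g' = -0.8526 → V/F = 0.6882
  V/F = 0.6882: g = -0.00027, g' = -0.8724 → V/F = 0.6879
Converged at V/F = 0.6879.
Compositions from xᵢ = zᵢ/(1+V/F(Kᵢ−1)), yᵢ = Kᵢxᵢ:
  acetaldehyde: x = 0.0795, y = 0.3025
  diethyl ether: x = 0.0820, y = 0.2438
  acetone: x = 0.2285, y = 0.2416
  2-propanol: x = 0.1405, y = 0.0821
  toluene: x = 0.4695, y = 0.1301

V/F = 0.6879, x_toluene = 0.4695, y_toluene = 0.1301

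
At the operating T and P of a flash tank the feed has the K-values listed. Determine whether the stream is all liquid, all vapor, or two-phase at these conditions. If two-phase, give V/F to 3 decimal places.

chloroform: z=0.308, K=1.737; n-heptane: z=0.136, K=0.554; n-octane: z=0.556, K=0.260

all liquid

ΣzᵢKᵢ = 0.755; Σzᵢ/Kᵢ = 2.561.
Since ΣzᵢKᵢ < 1 the mixture is below its bubble point — single liquid phase.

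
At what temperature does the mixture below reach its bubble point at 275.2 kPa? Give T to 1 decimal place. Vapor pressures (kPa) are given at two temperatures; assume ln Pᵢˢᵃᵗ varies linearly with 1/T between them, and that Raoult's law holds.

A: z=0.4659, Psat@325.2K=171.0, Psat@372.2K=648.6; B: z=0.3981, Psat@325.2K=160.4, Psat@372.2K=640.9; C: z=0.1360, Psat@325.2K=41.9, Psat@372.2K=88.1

T = 345.2 K

Bubble-point temperature: ΣzᵢPᵢˢᵃᵗ(T) = P. Interpolate ln Pᵢˢᵃᵗ = aᵢ + bᵢ/T.
  T = 325.2 K: ΣzᵢPᵢˢᵃᵗ = 149.22 kPa
  T = 372.2 K: ΣzᵢPᵢˢᵃᵗ = 569.31 kPa
  T = 348.7 K: ΣzᵢPᵢˢᵃᵗ = 304.50 kPa
  T = 336.9 K: ΣzᵢPᵢˢᵃᵗ = 215.41 kPa
  T = 342.8 K: ΣzᵢPᵢˢᵃᵗ = 256.85 kPa
  T = 345.8 K: ΣzᵢPᵢˢᵃᵗ = 280.26 kPa
  T = 344.3 K: ΣzᵢPᵢˢᵃᵗ = 268.35 kPa
Interpolating between 344.3 K and 345.8 K gives T ≈ 345.2 K.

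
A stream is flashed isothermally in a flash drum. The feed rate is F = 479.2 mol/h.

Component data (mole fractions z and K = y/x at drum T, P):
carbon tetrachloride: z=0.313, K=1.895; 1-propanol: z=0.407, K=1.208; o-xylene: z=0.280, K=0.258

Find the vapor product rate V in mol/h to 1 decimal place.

V = 180.1 mol/h

Material balance + equilibrium reduce to Σ zᵢ(Kᵢ−1)/(1+ψ(Kᵢ−1)) = 0.
Feasibility: ΣzᵢKᵢ = 1.157, Σzᵢ/Kᵢ = 1.587 — both > 1, two phases present.
Newton iteration, ψ⁰ = 0.5:
  ψ = 0.500: g = -0.0601, g' = -0.524 → ψ = 0.385
  ψ = 0.385: g = -0.0042, g' = -0.456 → ψ = 0.376
Converged at ψ = 0.376.
Then V = ψ·F = 0.3759·479.2 = 180.1 mol/h and L = F − V = 299.1 mol/h.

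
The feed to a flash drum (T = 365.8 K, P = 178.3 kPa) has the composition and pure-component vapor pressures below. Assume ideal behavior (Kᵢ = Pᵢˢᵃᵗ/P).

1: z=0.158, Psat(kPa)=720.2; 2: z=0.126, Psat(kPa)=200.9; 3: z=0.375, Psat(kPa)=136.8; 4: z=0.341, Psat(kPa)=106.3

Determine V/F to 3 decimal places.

Raoult's law: Kᵢ = Pᵢˢᵃᵗ/P = Pᵢˢᵃᵗ/178.3.
  K_1 = 720.2/178.3 = 4.03926, K_2 = 200.9/178.3 = 1.12675, K_3 = 136.8/178.3 = 0.76725, K_4 = 106.3/178.3 = 0.59619
Rachford–Rice: g(V/F) = Σ zᵢ(Kᵢ−1)/(1+V/F(Kᵢ−1)) = 0.
Check two-phase: ΣzᵢKᵢ = 1.271 > 1 and Σzᵢ/Kᵢ = 1.212 > 1, so g(0) = 0.271 > 0 and g(1) = -0.212 < 0.
Iterate (Newton) starting at V/F = 0.57:
  V/F = 0.570: g = -0.0889, g' = -0.318 → V/F = 0.291
  V/F = 0.291: g = 0.0208, g' = -0.508 → V/F = 0.331
  V/F = 0.331: g = 0.0010, g' = -0.462 → V/F = 0.334
Converged at V/F = 0.334.

V/F = 0.334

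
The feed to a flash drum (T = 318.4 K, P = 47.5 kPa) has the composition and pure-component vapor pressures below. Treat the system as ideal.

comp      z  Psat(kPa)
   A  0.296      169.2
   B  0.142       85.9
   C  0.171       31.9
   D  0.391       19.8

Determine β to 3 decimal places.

β = 0.536

Raoult's law: Kᵢ = Pᵢˢᵃᵗ/P = Pᵢˢᵃᵗ/47.5.
  K_A = 169.2/47.5 = 3.56211, K_B = 85.9/47.5 = 1.80842, K_C = 31.9/47.5 = 0.67158, K_D = 19.8/47.5 = 0.41684
Newton iteration, β⁰ = 0.56:
  β = 0.560: g = -0.0169, g' = -0.693 → β = 0.536
Converged at β = 0.536.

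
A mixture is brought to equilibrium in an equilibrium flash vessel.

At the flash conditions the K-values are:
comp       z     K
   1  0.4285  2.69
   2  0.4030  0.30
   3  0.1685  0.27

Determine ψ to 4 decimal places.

Material balance + equilibrium reduce to Σ zᵢ(Kᵢ−1)/(1+ψ(Kᵢ−1)) = 0.
Feasibility: ΣzᵢKᵢ = 1.3191, Σzᵢ/Kᵢ = 2.1267 — both > 1, two phases present.
Newton–Raphson from ψ = 0.5:
  ψ = 0.5000: g = -0.23521, g' = -1.0496 → ψ = 0.2759
  ψ = 0.2759: g = -0.00978, g' = -1.0133 → ψ = 0.2663
Converged at ψ = 0.2663.

ψ = 0.2663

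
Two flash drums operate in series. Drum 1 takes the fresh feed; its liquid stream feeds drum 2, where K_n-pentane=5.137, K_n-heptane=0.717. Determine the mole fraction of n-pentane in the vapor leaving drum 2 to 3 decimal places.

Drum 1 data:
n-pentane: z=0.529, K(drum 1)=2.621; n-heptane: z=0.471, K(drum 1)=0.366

Drum 1:
Let ψ₁ = V/F and solve Σ zᵢ(Kᵢ−1)/(1+ψ₁(Kᵢ−1)) = 0.
g(0) = ΣzᵢKᵢ − 1 = 0.559 and g(1) = 1 − Σzᵢ/Kᵢ = -0.489, so a root lies in (0, 1).
Binary case is linear: z₁(K₁−1)(1+ψ₁(K₂−1)) + z₂(K₂−1)(1+ψ₁(K₁−1)) = 0
⇒ ψ₁ = [z₁(K₁−1)+z₂(K₂−1)] / [−(K₁−1)(K₂−1)] = 0.5589/1.0277 = 0.544
Drum-1 compositions:
  n-pentane: x = 0.281, y = 0.737
  n-heptane: x = 0.719, y = 0.263
Drum-2 feed = drum-1 liquid: z₂ = (0.2812, 0.7188).
Drum 2:
Let ψ₂ = V/F and solve Σ zᵢ(Kᵢ−1)/(1+ψ₂(Kᵢ−1)) = 0.
g(0) = ΣzᵢKᵢ − 1 = 0.960 and g(1) = 1 − Σzᵢ/Kᵢ = -0.057, so a root lies in (0, 1).
Binary case is linear: z₁(K₁−1)(1+ψ₂(K₂−1)) + z₂(K₂−1)(1+ψ₂(K₁−1)) = 0
⇒ ψ₂ = [z₁(K₁−1)+z₂(K₂−1)] / [−(K₁−1)(K₂−1)] = 0.9597/1.1708 = 0.820
  n-pentane: x = 0.064, y = 0.329
  n-heptane: x = 0.936, y = 0.671

y_n-pentane (drum 2) = 0.329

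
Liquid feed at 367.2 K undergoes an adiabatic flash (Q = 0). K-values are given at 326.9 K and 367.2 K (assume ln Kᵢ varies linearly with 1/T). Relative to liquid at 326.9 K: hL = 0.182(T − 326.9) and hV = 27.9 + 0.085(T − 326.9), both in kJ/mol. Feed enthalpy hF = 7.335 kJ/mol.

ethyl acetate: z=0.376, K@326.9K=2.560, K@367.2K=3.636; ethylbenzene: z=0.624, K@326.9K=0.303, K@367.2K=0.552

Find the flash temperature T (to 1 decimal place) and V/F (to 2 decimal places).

Adiabatic flash: solve Rachford–Rice at each trial T, then check hF = ψ·hV(T) + (1−ψ)·hL(T).
  T = 326.9 K: K = (2.560, 0.303), RR gives ψ = 0.139, H_out = 3.891 kJ/mol
  T = 367.2 K: K = (3.636, 0.552), RR gives ψ = 0.603, H_out = 21.791 kJ/mol
  T = 347.0 K: K = (3.081, 0.416), RR gives ψ = 0.344, H_out = 12.579 kJ/mol
  T = 336.9 K: K = (2.815, 0.356), RR gives ψ = 0.240, H_out = 8.293 kJ/mol
  T = 331.9 K: K = (2.686, 0.329), RR gives ψ = 0.190, H_out = 6.128 kJ/mol
  T = 334.4 K: K = (2.750, 0.343), RR gives ψ = 0.215, H_out = 7.217 kJ/mol
  T = 335.6 K: K = (2.781, 0.349), RR gives ψ = 0.227, H_out = 7.735 kJ/mol
Linear interpolation between T = 334.4 (H_out = 7.217) and T = 335.6 (H_out = 7.735) on hF = 7.335 gives T ≈ 334.7 K, at which ψ = 0.22.

T = 334.7 K, V/F = 0.22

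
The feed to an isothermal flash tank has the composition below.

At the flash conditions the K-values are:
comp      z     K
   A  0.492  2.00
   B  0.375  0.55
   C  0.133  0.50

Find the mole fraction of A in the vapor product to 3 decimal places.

Let ψ = V/F and solve Σ zᵢ(Kᵢ−1)/(1+ψ(Kᵢ−1)) = 0.
Feasibility: ΣzᵢKᵢ = 1.257, Σzᵢ/Kᵢ = 1.194 — both > 1, two phases present.
Iterate (Newton) starting at ψ = 0.38:
  ψ = 0.380: g = 0.0709, g' = -0.420 → ψ = 0.549
  ψ = 0.549: g = 0.0019, g' = -0.402 → ψ = 0.554
Converged at ψ = 0.554.
Compositions from xᵢ = zᵢ/(1+ψ(Kᵢ−1)), yᵢ = Kᵢxᵢ:
  A: x = 0.317, y = 0.633
  B: x = 0.499, y = 0.275
  C: x = 0.184, y = 0.092

y_A = 0.633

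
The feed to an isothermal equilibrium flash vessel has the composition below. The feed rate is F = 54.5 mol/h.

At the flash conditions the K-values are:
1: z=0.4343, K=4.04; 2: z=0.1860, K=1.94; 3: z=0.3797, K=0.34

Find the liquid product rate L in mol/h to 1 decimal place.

L = 13.2 mol/h

Material balance + equilibrium reduce to Σ zᵢ(Kᵢ−1)/(1+β(Kᵢ−1)) = 0.
g(0) = ΣzᵢKᵢ − 1 = 1.2445 and g(1) = 1 − Σzᵢ/Kᵢ = -0.3201, so a root lies in (0, 1).
Iterate (Newton) starting at β = 0.5:
  β = 0.5000: g = 0.26882, g' = -1.0765 → β = 0.7497
  β = 0.7497: g = 0.00914, g' = -1.0779 → β = 0.7582
Converged at β = 0.7582.
Then V = β·F = 0.7582·54.5 = 41.3 mol/h and L = F − V = 13.2 mol/h.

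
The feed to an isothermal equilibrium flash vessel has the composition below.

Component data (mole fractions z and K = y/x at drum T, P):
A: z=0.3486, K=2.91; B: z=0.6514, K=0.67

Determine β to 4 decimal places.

Rachford–Rice: g(β) = Σ zᵢ(Kᵢ−1)/(1+β(Kᵢ−1)) = 0.
Feasibility: ΣzᵢKᵢ = 1.4509, Σzᵢ/Kᵢ = 1.0920 — both > 1, two phases present.
Newton–Raphson from β = 0.5:
  β = 0.5000: g = 0.08314, g' = -0.4345 → β = 0.6913
  β = 0.6913: g = 0.00844, g' = -0.3552 → β = 0.7151
  β = 0.7151: g = 0.00008, g' = -0.3487 → β = 0.7153
Converged at β = 0.7153.

β = 0.7153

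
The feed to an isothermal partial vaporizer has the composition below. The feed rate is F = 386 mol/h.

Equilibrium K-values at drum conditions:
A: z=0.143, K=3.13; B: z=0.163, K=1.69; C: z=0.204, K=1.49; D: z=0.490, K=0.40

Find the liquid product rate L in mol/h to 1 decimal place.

Iterate (Newton) starting at β = 0.69:
  β = 0.690: g = -0.2275, g' = -0.683 → β = 0.357
  β = 0.357: g = -0.0258, g' = -0.580 → β = 0.313
Converged at β = 0.313.
Then V = β·F = 0.3129·386 = 120.8 mol/h and L = F − V = 265.2 mol/h.

L = 265.2 mol/h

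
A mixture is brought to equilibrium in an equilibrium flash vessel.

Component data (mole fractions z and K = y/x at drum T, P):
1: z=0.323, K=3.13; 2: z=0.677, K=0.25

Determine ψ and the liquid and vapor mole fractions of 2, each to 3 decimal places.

Let ψ = V/F and solve Σ zᵢ(Kᵢ−1)/(1+ψ(Kᵢ−1)) = 0.
g(0) = ΣzᵢKᵢ − 1 = 0.180 and g(1) = 1 − Σzᵢ/Kᵢ = -1.811, so a root lies in (0, 1).
Newton–Raphson from ψ = 0.5:
  ψ = 0.500: g = -0.4792, g' = -1.319 → ψ = 0.137
  ψ = 0.137: g = -0.0327, g' = -1.352 → ψ = 0.112
  ψ = 0.112: g = 0.0007, g' = -1.408 → ψ = 0.113
Converged at ψ = 0.113.
Compositions from xᵢ = zᵢ/(1+ψ(Kᵢ−1)), yᵢ = Kᵢxᵢ:
  1: x = 0.260, y = 0.815
  2: x = 0.740, y = 0.185

ψ = 0.113, x_2 = 0.740, y_2 = 0.185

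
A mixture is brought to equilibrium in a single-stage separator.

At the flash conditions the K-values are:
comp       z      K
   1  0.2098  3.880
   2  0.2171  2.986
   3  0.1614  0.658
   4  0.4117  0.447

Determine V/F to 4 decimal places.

Material balance + equilibrium reduce to Σ zᵢ(Kᵢ−1)/(1+V/F(Kᵢ−1)) = 0.
Feasibility: ΣzᵢKᵢ = 1.7525, Σzᵢ/Kᵢ = 1.2931 — both > 1, two phases present.
Iterate (Newton) starting at V/F = 0.5:
  V/F = 0.5000: g = 0.08271, g' = -0.7759 → V/F = 0.6066
  V/F = 0.6066: g = 0.00328, g' = -0.7219 → V/F = 0.6111
Converged at V/F = 0.6111.

V/F = 0.6111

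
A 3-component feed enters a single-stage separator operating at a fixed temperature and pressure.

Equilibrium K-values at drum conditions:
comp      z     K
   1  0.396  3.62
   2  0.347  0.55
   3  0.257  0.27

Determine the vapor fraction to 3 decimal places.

ψ = 0.451

Rachford–Rice: g(ψ) = Σ zᵢ(Kᵢ−1)/(1+ψ(Kᵢ−1)) = 0.
g(0) = ΣzᵢKᵢ − 1 = 0.694 and g(1) = 1 − Σzᵢ/Kᵢ = -0.692, so a root lies in (0, 1).
Iterate (Newton) starting at ψ = 0.69:
  ψ = 0.690: g = -0.2350, g' = -1.049 → ψ = 0.466
  ψ = 0.466: g = -0.0147, g' = -0.978 → ψ = 0.451
Converged at ψ = 0.451.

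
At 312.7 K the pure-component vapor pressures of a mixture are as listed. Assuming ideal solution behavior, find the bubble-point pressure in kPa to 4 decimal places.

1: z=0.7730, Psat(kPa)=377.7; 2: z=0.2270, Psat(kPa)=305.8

At the bubble point ψ → 0, so ΣzᵢKᵢ = 1 with Kᵢ = Pᵢˢᵃᵗ/P ⇒ P = ΣzᵢPᵢˢᵃᵗ.
P = 0.7730·377.7 + 0.2270·305.8 = 361.3787 kPa

Pbub = 361.3787 kPa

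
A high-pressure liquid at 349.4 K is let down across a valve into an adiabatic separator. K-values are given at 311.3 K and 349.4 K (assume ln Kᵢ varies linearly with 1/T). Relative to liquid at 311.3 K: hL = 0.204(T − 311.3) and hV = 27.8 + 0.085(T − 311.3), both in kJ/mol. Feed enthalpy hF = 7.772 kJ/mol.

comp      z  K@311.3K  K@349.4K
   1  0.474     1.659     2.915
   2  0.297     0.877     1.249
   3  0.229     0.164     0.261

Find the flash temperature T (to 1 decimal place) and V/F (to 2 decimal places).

Adiabatic flash: solve Rachford–Rice at each trial T, then check hF = ψ·hV(T) + (1−ψ)·hL(T).
  T = 311.3 K: K = (1.659, 0.877, 0.164), RR gives ψ = 0.222, H_out = 6.163 kJ/mol
  T = 349.4 K: K = (2.915, 1.249, 0.261), RR gives ψ = 0.806, H_out = 26.524 kJ/mol
  T = 330.4 K: K = (2.237, 1.058, 0.210), RR gives ψ = 0.612, H_out = 19.514 kJ/mol
  T = 320.9 K: K = (1.936, 0.966, 0.186), RR gives ψ = 0.464, H_out = 14.323 kJ/mol
  T = 316.1 K: K = (1.794, 0.921, 0.175), RR gives ψ = 0.360, H_out = 10.782 kJ/mol
  T = 313.7 K: K = (1.726, 0.899, 0.169), RR gives ψ = 0.296, H_out = 8.641 kJ/mol
  T = 312.5 K: K = (1.692, 0.888, 0.167), RR gives ψ = 0.260, H_out = 7.449 kJ/mol
Linear interpolation between T = 312.5 (H_out = 7.449) and T = 313.7 (H_out = 8.641) on hF = 7.772 gives T ≈ 312.8 K, at which ψ = 0.27.

T = 312.8 K, V/F = 0.27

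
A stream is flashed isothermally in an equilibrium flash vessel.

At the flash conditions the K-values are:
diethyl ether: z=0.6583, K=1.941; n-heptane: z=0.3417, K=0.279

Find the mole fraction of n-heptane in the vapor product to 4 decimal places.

y_n-heptane = 0.1580

Iterate (Newton) starting at V/F = 0.5:
  V/F = 0.5000: g = 0.03601, g' = -0.7039 → V/F = 0.5512
  V/F = 0.5512: g = -0.00092, g' = -0.7419 → V/F = 0.5499
Converged at V/F = 0.5499.
Compositions from xᵢ = zᵢ/(1+V/F(Kᵢ−1)), yᵢ = Kᵢxᵢ:
  diethyl ether: x = 0.4338, y = 0.8420
  n-heptane: x = 0.5662, y = 0.1580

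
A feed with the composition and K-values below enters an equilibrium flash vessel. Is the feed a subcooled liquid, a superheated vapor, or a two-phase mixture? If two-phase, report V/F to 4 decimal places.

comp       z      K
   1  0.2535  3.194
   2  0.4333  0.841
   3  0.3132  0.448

ΣzᵢKᵢ = 1.3144; Σzᵢ/Kᵢ = 1.2937.
Both exceed 1, so a two-phase solution exists.
Material balance + equilibrium reduce to Σ zᵢ(Kᵢ−1)/(1+ψ(Kᵢ−1)) = 0.
Iterate (Newton) starting at ψ = 0.5:
  ψ = 0.5000: g = -0.04841, g' = -0.4725 → ψ = 0.3975
  ψ = 0.3975: g = 0.00204, g' = -0.5173 → ψ = 0.4015
Converged at ψ = 0.4015.

two-phase, V/F = 0.4015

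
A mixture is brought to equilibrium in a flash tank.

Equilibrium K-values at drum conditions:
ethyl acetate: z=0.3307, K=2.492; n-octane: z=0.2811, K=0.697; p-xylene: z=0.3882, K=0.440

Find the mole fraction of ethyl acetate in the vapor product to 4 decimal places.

y_ethyl acetate = 0.5844

Rachford–Rice: g(V/F) = Σ zᵢ(Kᵢ−1)/(1+V/F(Kᵢ−1)) = 0.
Feasibility: ΣzᵢKᵢ = 1.1908, Σzᵢ/Kᵢ = 1.4183 — both > 1, two phases present.
Newton–Raphson from V/F = 0.32:
  V/F = 0.3200: g = -0.02521, g' = -0.5496 → V/F = 0.2741
  V/F = 0.2741: g = 0.00048, g' = -0.5714 → V/F = 0.2750
Converged at V/F = 0.2750.
Compositions from xᵢ = zᵢ/(1+V/F(Kᵢ−1)), yᵢ = Kᵢxᵢ:
  ethyl acetate: x = 0.2345, y = 0.5844
  n-octane: x = 0.3066, y = 0.2137
  p-xylene: x = 0.4589, y = 0.2019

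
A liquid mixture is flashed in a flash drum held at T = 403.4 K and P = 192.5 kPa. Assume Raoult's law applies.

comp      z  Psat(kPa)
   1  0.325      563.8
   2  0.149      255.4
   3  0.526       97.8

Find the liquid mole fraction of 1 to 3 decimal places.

Raoult's law: Kᵢ = Pᵢˢᵃᵗ/P = Pᵢˢᵃᵗ/192.5.
  K_1 = 563.8/192.5 = 2.92883, K_2 = 255.4/192.5 = 1.32675, K_3 = 97.8/192.5 = 0.50805
Let β = V/F and solve Σ zᵢ(Kᵢ−1)/(1+β(Kᵢ−1)) = 0.
Check two-phase: ΣzᵢKᵢ = 1.417 > 1 and Σzᵢ/Kᵢ = 1.259 > 1, so g(0) = 0.417 > 0 and g(1) = -0.259 < 0.
Newton–Raphson from β = 0.37:
  β = 0.370: g = 0.0929, g' = -0.615 → β = 0.521
  β = 0.521: g = 0.0063, g' = -0.543 → β = 0.533
Converged at β = 0.533.
Compositions from xᵢ = zᵢ/(1+β(Kᵢ−1)), yᵢ = Kᵢxᵢ:
  1: x = 0.160, y = 0.469
  2: x = 0.127, y = 0.168
  3: x = 0.713, y = 0.362

x_1 = 0.160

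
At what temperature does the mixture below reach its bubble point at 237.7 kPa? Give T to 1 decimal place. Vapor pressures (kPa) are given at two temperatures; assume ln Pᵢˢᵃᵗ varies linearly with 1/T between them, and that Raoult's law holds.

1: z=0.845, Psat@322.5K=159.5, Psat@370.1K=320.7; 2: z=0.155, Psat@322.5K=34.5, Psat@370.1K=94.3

T = 356.6 K

Bubble-point temperature: ΣzᵢPᵢˢᵃᵗ(T) = P. Interpolate ln Pᵢˢᵃᵗ = aᵢ + bᵢ/T.
  T = 322.5 K: ΣzᵢPᵢˢᵃᵗ = 140.12 kPa
  T = 370.1 K: ΣzᵢPᵢˢᵃᵗ = 285.61 kPa
  T = 346.3 K: ΣzᵢPᵢˢᵃᵗ = 204.91 kPa
  T = 358.2 K: ΣzᵢPᵢˢᵃᵗ = 243.22 kPa
  T = 352.2 K: ΣzᵢPᵢˢᵃᵗ = 223.40 kPa
  T = 355.2 K: ΣzᵢPᵢˢᵃᵗ = 233.18 kPa
  T = 356.7 K: ΣzᵢPᵢˢᵃᵗ = 238.17 kPa
Interpolating between 355.2 K and 356.7 K gives T ≈ 356.6 K.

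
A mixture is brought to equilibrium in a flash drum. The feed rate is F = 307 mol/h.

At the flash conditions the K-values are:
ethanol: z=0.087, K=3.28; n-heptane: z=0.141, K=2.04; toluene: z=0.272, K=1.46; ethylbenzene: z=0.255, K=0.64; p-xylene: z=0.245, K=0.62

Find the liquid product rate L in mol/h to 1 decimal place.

L = 85.0 mol/h

Let ψ = V/F and solve Σ zᵢ(Kᵢ−1)/(1+ψ(Kᵢ−1)) = 0.
Check two-phase: ΣzᵢKᵢ = 1.285 > 1 and Σzᵢ/Kᵢ = 1.076 > 1, so g(0) = 0.285 > 0 and g(1) = -0.076 < 0.
Newton–Raphson from ψ = 0.42:
  ψ = 0.420: g = 0.0893, g' = -0.328 → ψ = 0.692
  ψ = 0.692: g = 0.0085, g' = -0.276 → ψ = 0.723
Converged at ψ = 0.723.
Then V = ψ·F = 0.7231·307 = 222.0 mol/h and L = F − V = 85.0 mol/h.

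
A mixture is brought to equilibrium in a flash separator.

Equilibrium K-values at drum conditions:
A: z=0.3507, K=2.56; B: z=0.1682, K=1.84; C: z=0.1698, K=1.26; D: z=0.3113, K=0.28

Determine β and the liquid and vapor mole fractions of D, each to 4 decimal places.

β = 0.6251, x_D = 0.5661, y_D = 0.1585

Newton iteration, β⁰ = 0.5:
  β = 0.5000: g = 0.09571, g' = -0.7312 → β = 0.6309
  β = 0.6309: g = -0.00469, g' = -0.8178 → β = 0.6252
  β = 0.6252: g = -0.00002, g' = -0.8120 → β = 0.6251
Converged at β = 0.6251.
Compositions from xᵢ = zᵢ/(1+β(Kᵢ−1)), yᵢ = Kᵢxᵢ:
  A: x = 0.1776, y = 0.4545
  B: x = 0.1103, y = 0.2029
  C: x = 0.1461, y = 0.1840
  D: x = 0.5661, y = 0.1585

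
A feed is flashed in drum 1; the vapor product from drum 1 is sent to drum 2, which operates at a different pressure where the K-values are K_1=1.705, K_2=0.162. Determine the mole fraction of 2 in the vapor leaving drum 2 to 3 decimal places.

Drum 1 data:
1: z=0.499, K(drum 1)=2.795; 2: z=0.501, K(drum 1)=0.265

Drum 1:
Newton iteration, ψ₁⁰ = 0.5:
  ψ₁ = 0.500: g = -0.1101, g' = -1.123 → ψ₁ = 0.402
  ψ₁ = 0.402: g = -0.0023, g' = -1.088 → ψ₁ = 0.400
Converged at ψ₁ = 0.400.
Drum-1 compositions:
  1: x = 0.291, y = 0.812
  2: x = 0.709, y = 0.188
Drum-2 feed = drum-1 vapor: z₂ = (0.8120, 0.1880).
Drum 2:
Material balance + equilibrium reduce to Σ zᵢ(Kᵢ−1)/(1+ψ₂(Kᵢ−1)) = 0.
g(0) = ΣzᵢKᵢ − 1 = 0.415 and g(1) = 1 − Σzᵢ/Kᵢ = -0.637, so a root lies in (0, 1).
Iterate (Newton) starting at ψ₂ = 0.5:
  ψ₂ = 0.500: g = 0.1521, g' = -0.612 → ψ₂ = 0.749
  ψ₂ = 0.749: g = -0.0481, g' = -1.123 → ψ₂ = 0.706
  ψ₂ = 0.706: g = -0.0034, g' = -0.971 → ψ₂ = 0.702
Converged at ψ₂ = 0.702.
  1: x = 0.543, y = 0.926
  2: x = 0.457, y = 0.074

y_2 (drum 2) = 0.074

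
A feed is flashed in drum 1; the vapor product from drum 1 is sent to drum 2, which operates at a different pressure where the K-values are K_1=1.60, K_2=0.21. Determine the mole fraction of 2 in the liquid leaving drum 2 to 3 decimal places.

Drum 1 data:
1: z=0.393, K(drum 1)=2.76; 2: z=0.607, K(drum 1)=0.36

Drum 1:
Material balance + equilibrium reduce to Σ zᵢ(Kᵢ−1)/(1+ψ₁(Kᵢ−1)) = 0.
Check two-phase: ΣzᵢKᵢ = 1.303 > 1 and Σzᵢ/Kᵢ = 1.829 > 1, so g(0) = 0.303 > 0 and g(1) = -0.829 < 0.
Binary case is linear: z₁(K₁−1)(1+ψ₁(K₂−1)) + z₂(K₂−1)(1+ψ₁(K₁−1)) = 0
⇒ ψ₁ = [z₁(K₁−1)+z₂(K₂−1)] / [−(K₁−1)(K₂−1)] = 0.3032/1.1264 = 0.269
Drum-1 compositions:
  1: x = 0.267, y = 0.736
  2: x = 0.733, y = 0.264
Drum-2 feed = drum-1 vapor: z₂ = (0.7360, 0.2640).
Drum 2:
Let ψ₂ = V/F and solve Σ zᵢ(Kᵢ−1)/(1+ψ₂(Kᵢ−1)) = 0.
Feasibility: ΣzᵢKᵢ = 1.233, Σzᵢ/Kᵢ = 1.717 — both > 1, two phases present.
Binary case is linear: z₁(K₁−1)(1+ψ₂(K₂−1)) + z₂(K₂−1)(1+ψ₂(K₁−1)) = 0
⇒ ψ₂ = [z₁(K₁−1)+z₂(K₂−1)] / [−(K₁−1)(K₂−1)] = 0.2330/0.4740 = 0.492
  1: x = 0.568, y = 0.909
  2: x = 0.432, y = 0.091

x_2 (drum 2) = 0.432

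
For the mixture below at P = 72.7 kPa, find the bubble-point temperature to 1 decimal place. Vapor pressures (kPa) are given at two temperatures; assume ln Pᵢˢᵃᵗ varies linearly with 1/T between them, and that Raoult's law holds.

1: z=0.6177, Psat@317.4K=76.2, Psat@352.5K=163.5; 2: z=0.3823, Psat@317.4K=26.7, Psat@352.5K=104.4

Bubble-point temperature: ΣzᵢPᵢˢᵃᵗ(T) = P. Interpolate ln Pᵢˢᵃᵗ = aᵢ + bᵢ/T.
  T = 317.4 K: ΣzᵢPᵢˢᵃᵗ = 57.28 kPa
  T = 352.5 K: ΣzᵢPᵢˢᵃᵗ = 140.91 kPa
  T = 334.9 K: ΣzᵢPᵢˢᵃᵗ = 91.14 kPa
  T = 326.1 K: ΣzᵢPᵢˢᵃᵗ = 72.46 kPa
  T = 330.5 K: ΣzᵢPᵢˢᵃᵗ = 81.35 kPa
  T = 328.3 K: ΣzᵢPᵢˢᵃᵗ = 76.80 kPa
Interpolating between 326.1 K and 328.3 K gives T ≈ 326.2 K.

T = 326.2 K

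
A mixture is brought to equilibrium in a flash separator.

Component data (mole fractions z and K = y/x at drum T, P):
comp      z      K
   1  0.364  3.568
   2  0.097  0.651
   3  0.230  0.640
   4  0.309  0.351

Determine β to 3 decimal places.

Material balance + equilibrium reduce to Σ zᵢ(Kᵢ−1)/(1+β(Kᵢ−1)) = 0.
Feasibility: ΣzᵢKᵢ = 1.618, Σzᵢ/Kᵢ = 1.491 — both > 1, two phases present.
Newton iteration, β⁰ = 0.5:
  β = 0.500: g = -0.0296, g' = -0.807 → β = 0.463
  β = 0.463: g = 0.0003, g' = -0.826 → β = 0.464
Converged at β = 0.464.

β = 0.464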